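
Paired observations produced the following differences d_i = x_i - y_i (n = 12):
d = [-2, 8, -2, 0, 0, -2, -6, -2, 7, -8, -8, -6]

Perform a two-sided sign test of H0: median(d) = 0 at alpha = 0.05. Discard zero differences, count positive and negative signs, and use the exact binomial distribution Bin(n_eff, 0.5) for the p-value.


Step 1: Discard zero differences. Original n = 12; n_eff = number of nonzero differences = 10.
Nonzero differences (with sign): -2, +8, -2, -2, -6, -2, +7, -8, -8, -6
Step 2: Count signs: positive = 2, negative = 8.
Step 3: Under H0: P(positive) = 0.5, so the number of positives S ~ Bin(10, 0.5).
Step 4: Two-sided exact p-value = sum of Bin(10,0.5) probabilities at or below the observed probability = 0.109375.
Step 5: alpha = 0.05. fail to reject H0.

n_eff = 10, pos = 2, neg = 8, p = 0.109375, fail to reject H0.


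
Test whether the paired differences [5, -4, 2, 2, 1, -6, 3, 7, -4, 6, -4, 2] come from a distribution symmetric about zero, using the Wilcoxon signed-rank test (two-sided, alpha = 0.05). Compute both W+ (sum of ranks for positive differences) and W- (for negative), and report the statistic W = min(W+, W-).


Step 1: Drop any zero differences (none here) and take |d_i|.
|d| = [5, 4, 2, 2, 1, 6, 3, 7, 4, 6, 4, 2]
Step 2: Midrank |d_i| (ties get averaged ranks).
ranks: |5|->9, |4|->7, |2|->3, |2|->3, |1|->1, |6|->10.5, |3|->5, |7|->12, |4|->7, |6|->10.5, |4|->7, |2|->3
Step 3: Attach original signs; sum ranks with positive sign and with negative sign.
W+ = 9 + 3 + 3 + 1 + 5 + 12 + 10.5 + 3 = 46.5
W- = 7 + 10.5 + 7 + 7 = 31.5
(Check: W+ + W- = 78 should equal n(n+1)/2 = 78.)
Step 4: Test statistic W = min(W+, W-) = 31.5.
Step 5: Ties in |d|, so use the tie-corrected normal approximation.
        E[W] = n(n+1)/4 = 12*13/4 = 39.
        Tie groups: |d|=2 (t=3), |d|=4 (t=3), |d|=6 (t=2); sum(t^3 - t) = 54.
        Var[W] = n(n+1)(2n+1)/24 - sum(t^3-t)/48 = 3900/24 - 54/48 = 161.375.
        z = (W - E[W]) / sqrt(Var[W]) = (31.5 - 39) / 12.7033 = -0.5904.
        Two-sided p = 2*Phi(z) = 0.554925.
Step 6: alpha = 0.05. fail to reject H0.

W+ = 46.5, W- = 31.5, W = min = 31.5, p = 0.554925, fail to reject H0.


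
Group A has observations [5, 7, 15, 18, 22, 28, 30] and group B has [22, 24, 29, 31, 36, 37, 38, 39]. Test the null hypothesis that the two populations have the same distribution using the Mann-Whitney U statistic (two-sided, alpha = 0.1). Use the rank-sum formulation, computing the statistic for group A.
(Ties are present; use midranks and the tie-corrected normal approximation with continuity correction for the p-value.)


Step 1: Combine and sort all 15 observations; assign midranks.
sorted (value, group): (5,X), (7,X), (15,X), (18,X), (22,X), (22,Y), (24,Y), (28,X), (29,Y), (30,X), (31,Y), (36,Y), (37,Y), (38,Y), (39,Y)
ranks: 5->1, 7->2, 15->3, 18->4, 22->5.5, 22->5.5, 24->7, 28->8, 29->9, 30->10, 31->11, 36->12, 37->13, 38->14, 39->15
Step 2: Rank sum for X: R1 = 1 + 2 + 3 + 4 + 5.5 + 8 + 10 = 33.5.
Step 3: U_X = R1 - n1(n1+1)/2 = 33.5 - 7*8/2 = 33.5 - 28 = 5.5.
       U_Y = n1*n2 - U_X = 56 - 5.5 = 50.5.
Step 4: Ties are present, so use the tie-corrected normal approximation (with continuity correction) for the p-value.
Step 5: p-value = 0.010826; compare to alpha = 0.1. reject H0.

U_X = 5.5, p = 0.010826, reject H0 at alpha = 0.1.


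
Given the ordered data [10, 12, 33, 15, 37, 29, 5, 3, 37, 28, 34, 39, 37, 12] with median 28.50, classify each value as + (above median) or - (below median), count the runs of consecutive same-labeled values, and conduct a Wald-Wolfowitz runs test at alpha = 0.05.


Step 1: Compute median = 28.50; label A = above, B = below.
Labels in order: BBABAABBABAAAB  (n_A = 7, n_B = 7)
Step 2: Count runs R = 9.
Step 3: Under H0 (random ordering), E[R] = 2*n_A*n_B/(n_A+n_B) + 1 = 2*7*7/14 + 1 = 8.0000.
        Var[R] = 2*n_A*n_B*(2*n_A*n_B - n_A - n_B) / ((n_A+n_B)^2 * (n_A+n_B-1)) = 8232/2548 = 3.2308.
        SD[R] = 1.7974.
Step 4: Continuity-corrected z = (R - 0.5 - E[R]) / SD[R] = (9 - 0.5 - 8.0000) / 1.7974 = 0.2782.
Step 5: Two-sided p-value via normal approximation = 2*(1 - Phi(|z|)) = 0.780879.
Step 6: alpha = 0.05. fail to reject H0.

R = 9, z = 0.2782, p = 0.780879, fail to reject H0.


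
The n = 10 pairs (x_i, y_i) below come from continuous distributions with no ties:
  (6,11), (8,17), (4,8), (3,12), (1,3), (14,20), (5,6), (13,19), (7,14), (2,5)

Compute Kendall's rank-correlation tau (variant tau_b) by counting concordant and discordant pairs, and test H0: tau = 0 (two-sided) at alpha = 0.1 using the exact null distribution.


Step 1: Enumerate the 45 unordered pairs (i,j) with i<j and classify each by sign(x_j-x_i) * sign(y_j-y_i).
  (1,2):dx=+2,dy=+6->C; (1,3):dx=-2,dy=-3->C; (1,4):dx=-3,dy=+1->D; (1,5):dx=-5,dy=-8->C
  (1,6):dx=+8,dy=+9->C; (1,7):dx=-1,dy=-5->C; (1,8):dx=+7,dy=+8->C; (1,9):dx=+1,dy=+3->C
  (1,10):dx=-4,dy=-6->C; (2,3):dx=-4,dy=-9->C; (2,4):dx=-5,dy=-5->C; (2,5):dx=-7,dy=-14->C
  (2,6):dx=+6,dy=+3->C; (2,7):dx=-3,dy=-11->C; (2,8):dx=+5,dy=+2->C; (2,9):dx=-1,dy=-3->C
  (2,10):dx=-6,dy=-12->C; (3,4):dx=-1,dy=+4->D; (3,5):dx=-3,dy=-5->C; (3,6):dx=+10,dy=+12->C
  (3,7):dx=+1,dy=-2->D; (3,8):dx=+9,dy=+11->C; (3,9):dx=+3,dy=+6->C; (3,10):dx=-2,dy=-3->C
  (4,5):dx=-2,dy=-9->C; (4,6):dx=+11,dy=+8->C; (4,7):dx=+2,dy=-6->D; (4,8):dx=+10,dy=+7->C
  (4,9):dx=+4,dy=+2->C; (4,10):dx=-1,dy=-7->C; (5,6):dx=+13,dy=+17->C; (5,7):dx=+4,dy=+3->C
  (5,8):dx=+12,dy=+16->C; (5,9):dx=+6,dy=+11->C; (5,10):dx=+1,dy=+2->C; (6,7):dx=-9,dy=-14->C
  (6,8):dx=-1,dy=-1->C; (6,9):dx=-7,dy=-6->C; (6,10):dx=-12,dy=-15->C; (7,8):dx=+8,dy=+13->C
  (7,9):dx=+2,dy=+8->C; (7,10):dx=-3,dy=-1->C; (8,9):dx=-6,dy=-5->C; (8,10):dx=-11,dy=-14->C
  (9,10):dx=-5,dy=-9->C
Step 2: C = 41, D = 4, total pairs = 45.
Step 3: tau = (C - D)/(n(n-1)/2) = (41 - 4)/45 = 0.822222.
Step 4: Exact two-sided p-value (enumerate n! = 3628800 permutations of y under H0): p = 0.000358.
Step 5: alpha = 0.1. reject H0.

tau_b = 0.8222 (C=41, D=4), p = 0.000358, reject H0.


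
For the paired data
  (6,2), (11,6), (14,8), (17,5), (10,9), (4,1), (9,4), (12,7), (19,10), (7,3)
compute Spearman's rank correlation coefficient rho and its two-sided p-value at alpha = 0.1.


Step 1: Rank x and y separately (midranks; no ties here).
rank(x): 6->2, 11->6, 14->8, 17->9, 10->5, 4->1, 9->4, 12->7, 19->10, 7->3
rank(y): 2->2, 6->6, 8->8, 5->5, 9->9, 1->1, 4->4, 7->7, 10->10, 3->3
Step 2: d_i = R_x(i) - R_y(i); compute d_i^2.
  (2-2)^2=0, (6-6)^2=0, (8-8)^2=0, (9-5)^2=16, (5-9)^2=16, (1-1)^2=0, (4-4)^2=0, (7-7)^2=0, (10-10)^2=0, (3-3)^2=0
sum(d^2) = 32.
Step 3: rho = 1 - 6*32 / (10*(10^2 - 1)) = 1 - 192/990 = 0.806061.
Step 4: Under H0, t = rho * sqrt((n-2)/(1-rho^2)) = 3.8522 ~ t(8).
Step 5: Two-sided p-value from the t-distribution with 8 df = 0.004862.
Step 6: alpha = 0.1. reject H0.

rho = 0.8061, p = 0.004862, reject H0 at alpha = 0.1.


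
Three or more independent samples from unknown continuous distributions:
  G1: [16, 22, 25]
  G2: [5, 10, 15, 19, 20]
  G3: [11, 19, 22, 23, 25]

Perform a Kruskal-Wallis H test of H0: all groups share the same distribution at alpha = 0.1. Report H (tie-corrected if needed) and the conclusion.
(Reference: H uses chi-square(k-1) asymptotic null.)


Step 1: Combine all N = 13 observations and assign midranks.
sorted (value, group, rank): (5,G2,1), (10,G2,2), (11,G3,3), (15,G2,4), (16,G1,5), (19,G2,6.5), (19,G3,6.5), (20,G2,8), (22,G1,9.5), (22,G3,9.5), (23,G3,11), (25,G1,12.5), (25,G3,12.5)
Step 2: Sum ranks within each group.
R_1 = 27 (n_1 = 3)
R_2 = 21.5 (n_2 = 5)
R_3 = 42.5 (n_3 = 5)
Step 3: H = 12/(N(N+1)) * sum(R_i^2/n_i) - 3(N+1)
     = 12/(13*14) * (27^2/3 + 21.5^2/5 + 42.5^2/5) - 3*14
     = 0.065934 * 696.7 - 42
     = 3.936264.
Step 4: Ties present; correction factor C = 1 - 18/(13^3 - 13) = 0.991758. Corrected H = 3.936264 / 0.991758 = 3.968975.
Step 5: Under H0, H ~ chi^2(2); p-value = 0.137451.
Step 6: alpha = 0.1. fail to reject H0.

H = 3.9690, df = 2, p = 0.137451, fail to reject H0.


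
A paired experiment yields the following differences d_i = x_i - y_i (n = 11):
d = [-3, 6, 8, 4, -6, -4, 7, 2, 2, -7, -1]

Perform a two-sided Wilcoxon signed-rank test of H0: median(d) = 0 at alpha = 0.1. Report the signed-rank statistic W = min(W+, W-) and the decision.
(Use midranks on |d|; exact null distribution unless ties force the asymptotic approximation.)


Step 1: Drop any zero differences (none here) and take |d_i|.
|d| = [3, 6, 8, 4, 6, 4, 7, 2, 2, 7, 1]
Step 2: Midrank |d_i| (ties get averaged ranks).
ranks: |3|->4, |6|->7.5, |8|->11, |4|->5.5, |6|->7.5, |4|->5.5, |7|->9.5, |2|->2.5, |2|->2.5, |7|->9.5, |1|->1
Step 3: Attach original signs; sum ranks with positive sign and with negative sign.
W+ = 7.5 + 11 + 5.5 + 9.5 + 2.5 + 2.5 = 38.5
W- = 4 + 7.5 + 5.5 + 9.5 + 1 = 27.5
(Check: W+ + W- = 66 should equal n(n+1)/2 = 66.)
Step 4: Test statistic W = min(W+, W-) = 27.5.
Step 5: Ties in |d|, so use the tie-corrected normal approximation.
        E[W] = n(n+1)/4 = 11*12/4 = 33.
        Tie groups: |d|=2 (t=2), |d|=4 (t=2), |d|=6 (t=2), |d|=7 (t=2); sum(t^3 - t) = 24.
        Var[W] = n(n+1)(2n+1)/24 - sum(t^3-t)/48 = 3036/24 - 24/48 = 126.
        z = (W - E[W]) / sqrt(Var[W]) = (27.5 - 33) / 11.2250 = -0.4900.
        Two-sided p = 2*Phi(z) = 0.624149.
Step 6: alpha = 0.1. fail to reject H0.

W+ = 38.5, W- = 27.5, W = min = 27.5, p = 0.624149, fail to reject H0.


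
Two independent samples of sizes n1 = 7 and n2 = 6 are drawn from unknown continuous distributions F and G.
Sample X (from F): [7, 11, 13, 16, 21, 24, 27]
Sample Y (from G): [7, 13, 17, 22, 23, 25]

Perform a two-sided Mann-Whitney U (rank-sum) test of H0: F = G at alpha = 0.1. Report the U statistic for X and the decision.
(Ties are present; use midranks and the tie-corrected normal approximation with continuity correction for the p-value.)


Step 1: Combine and sort all 13 observations; assign midranks.
sorted (value, group): (7,X), (7,Y), (11,X), (13,X), (13,Y), (16,X), (17,Y), (21,X), (22,Y), (23,Y), (24,X), (25,Y), (27,X)
ranks: 7->1.5, 7->1.5, 11->3, 13->4.5, 13->4.5, 16->6, 17->7, 21->8, 22->9, 23->10, 24->11, 25->12, 27->13
Step 2: Rank sum for X: R1 = 1.5 + 3 + 4.5 + 6 + 8 + 11 + 13 = 47.
Step 3: U_X = R1 - n1(n1+1)/2 = 47 - 7*8/2 = 47 - 28 = 19.
       U_Y = n1*n2 - U_X = 42 - 19 = 23.
Step 4: Ties are present, so use the tie-corrected normal approximation (with continuity correction) for the p-value.
Step 5: p-value = 0.829863; compare to alpha = 0.1. fail to reject H0.

U_X = 19, p = 0.829863, fail to reject H0 at alpha = 0.1.


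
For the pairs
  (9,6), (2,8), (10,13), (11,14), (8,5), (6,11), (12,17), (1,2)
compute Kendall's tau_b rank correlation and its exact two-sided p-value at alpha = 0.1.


Step 1: Enumerate the 28 unordered pairs (i,j) with i<j and classify each by sign(x_j-x_i) * sign(y_j-y_i).
  (1,2):dx=-7,dy=+2->D; (1,3):dx=+1,dy=+7->C; (1,4):dx=+2,dy=+8->C; (1,5):dx=-1,dy=-1->C
  (1,6):dx=-3,dy=+5->D; (1,7):dx=+3,dy=+11->C; (1,8):dx=-8,dy=-4->C; (2,3):dx=+8,dy=+5->C
  (2,4):dx=+9,dy=+6->C; (2,5):dx=+6,dy=-3->D; (2,6):dx=+4,dy=+3->C; (2,7):dx=+10,dy=+9->C
  (2,8):dx=-1,dy=-6->C; (3,4):dx=+1,dy=+1->C; (3,5):dx=-2,dy=-8->C; (3,6):dx=-4,dy=-2->C
  (3,7):dx=+2,dy=+4->C; (3,8):dx=-9,dy=-11->C; (4,5):dx=-3,dy=-9->C; (4,6):dx=-5,dy=-3->C
  (4,7):dx=+1,dy=+3->C; (4,8):dx=-10,dy=-12->C; (5,6):dx=-2,dy=+6->D; (5,7):dx=+4,dy=+12->C
  (5,8):dx=-7,dy=-3->C; (6,7):dx=+6,dy=+6->C; (6,8):dx=-5,dy=-9->C; (7,8):dx=-11,dy=-15->C
Step 2: C = 24, D = 4, total pairs = 28.
Step 3: tau = (C - D)/(n(n-1)/2) = (24 - 4)/28 = 0.714286.
Step 4: Exact two-sided p-value (enumerate n! = 40320 permutations of y under H0): p = 0.014137.
Step 5: alpha = 0.1. reject H0.

tau_b = 0.7143 (C=24, D=4), p = 0.014137, reject H0.


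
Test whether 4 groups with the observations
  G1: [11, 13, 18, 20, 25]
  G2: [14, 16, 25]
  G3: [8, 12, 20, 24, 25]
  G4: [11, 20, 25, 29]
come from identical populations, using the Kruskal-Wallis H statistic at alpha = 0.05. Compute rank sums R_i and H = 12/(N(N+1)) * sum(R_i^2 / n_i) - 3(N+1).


Step 1: Combine all N = 17 observations and assign midranks.
sorted (value, group, rank): (8,G3,1), (11,G1,2.5), (11,G4,2.5), (12,G3,4), (13,G1,5), (14,G2,6), (16,G2,7), (18,G1,8), (20,G1,10), (20,G3,10), (20,G4,10), (24,G3,12), (25,G1,14.5), (25,G2,14.5), (25,G3,14.5), (25,G4,14.5), (29,G4,17)
Step 2: Sum ranks within each group.
R_1 = 40 (n_1 = 5)
R_2 = 27.5 (n_2 = 3)
R_3 = 41.5 (n_3 = 5)
R_4 = 44 (n_4 = 4)
Step 3: H = 12/(N(N+1)) * sum(R_i^2/n_i) - 3(N+1)
     = 12/(17*18) * (40^2/5 + 27.5^2/3 + 41.5^2/5 + 44^2/4) - 3*18
     = 0.039216 * 1400.53 - 54
     = 0.922876.
Step 4: Ties present; correction factor C = 1 - 90/(17^3 - 17) = 0.981618. Corrected H = 0.922876 / 0.981618 = 0.940158.
Step 5: Under H0, H ~ chi^2(3); p-value = 0.815727.
Step 6: alpha = 0.05. fail to reject H0.

H = 0.9402, df = 3, p = 0.815727, fail to reject H0.


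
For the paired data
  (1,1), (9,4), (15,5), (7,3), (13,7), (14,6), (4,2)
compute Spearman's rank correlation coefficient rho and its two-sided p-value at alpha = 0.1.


Step 1: Rank x and y separately (midranks; no ties here).
rank(x): 1->1, 9->4, 15->7, 7->3, 13->5, 14->6, 4->2
rank(y): 1->1, 4->4, 5->5, 3->3, 7->7, 6->6, 2->2
Step 2: d_i = R_x(i) - R_y(i); compute d_i^2.
  (1-1)^2=0, (4-4)^2=0, (7-5)^2=4, (3-3)^2=0, (5-7)^2=4, (6-6)^2=0, (2-2)^2=0
sum(d^2) = 8.
Step 3: rho = 1 - 6*8 / (7*(7^2 - 1)) = 1 - 48/336 = 0.857143.
Step 4: Under H0, t = rho * sqrt((n-2)/(1-rho^2)) = 3.7210 ~ t(5).
Step 5: Two-sided p-value from the t-distribution with 5 df = 0.013697.
Step 6: alpha = 0.1. reject H0.

rho = 0.8571, p = 0.013697, reject H0 at alpha = 0.1.


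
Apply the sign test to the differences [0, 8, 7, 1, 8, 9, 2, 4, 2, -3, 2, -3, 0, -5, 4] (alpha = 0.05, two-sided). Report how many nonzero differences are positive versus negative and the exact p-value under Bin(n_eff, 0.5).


Step 1: Discard zero differences. Original n = 15; n_eff = number of nonzero differences = 13.
Nonzero differences (with sign): +8, +7, +1, +8, +9, +2, +4, +2, -3, +2, -3, -5, +4
Step 2: Count signs: positive = 10, negative = 3.
Step 3: Under H0: P(positive) = 0.5, so the number of positives S ~ Bin(13, 0.5).
Step 4: Two-sided exact p-value = sum of Bin(13,0.5) probabilities at or below the observed probability = 0.092285.
Step 5: alpha = 0.05. fail to reject H0.

n_eff = 13, pos = 10, neg = 3, p = 0.092285, fail to reject H0.


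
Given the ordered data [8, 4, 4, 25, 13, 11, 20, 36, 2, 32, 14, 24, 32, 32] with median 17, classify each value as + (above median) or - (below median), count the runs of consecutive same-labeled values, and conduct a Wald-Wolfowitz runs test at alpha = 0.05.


Step 1: Compute median = 17; label A = above, B = below.
Labels in order: BBBABBAABABAAA  (n_A = 7, n_B = 7)
Step 2: Count runs R = 8.
Step 3: Under H0 (random ordering), E[R] = 2*n_A*n_B/(n_A+n_B) + 1 = 2*7*7/14 + 1 = 8.0000.
        Var[R] = 2*n_A*n_B*(2*n_A*n_B - n_A - n_B) / ((n_A+n_B)^2 * (n_A+n_B-1)) = 8232/2548 = 3.2308.
        SD[R] = 1.7974.
Step 4: R = E[R], so z = 0 with no continuity correction.
Step 5: Two-sided p-value via normal approximation = 2*(1 - Phi(|z|)) = 1.000000.
Step 6: alpha = 0.05. fail to reject H0.

R = 8, z = 0.0000, p = 1.000000, fail to reject H0.


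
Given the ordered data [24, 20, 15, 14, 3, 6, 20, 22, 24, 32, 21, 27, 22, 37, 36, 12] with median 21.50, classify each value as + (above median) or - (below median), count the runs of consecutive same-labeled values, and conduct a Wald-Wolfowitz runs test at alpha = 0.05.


Step 1: Compute median = 21.50; label A = above, B = below.
Labels in order: ABBBBBBAAABAAAAB  (n_A = 8, n_B = 8)
Step 2: Count runs R = 6.
Step 3: Under H0 (random ordering), E[R] = 2*n_A*n_B/(n_A+n_B) + 1 = 2*8*8/16 + 1 = 9.0000.
        Var[R] = 2*n_A*n_B*(2*n_A*n_B - n_A - n_B) / ((n_A+n_B)^2 * (n_A+n_B-1)) = 14336/3840 = 3.7333.
        SD[R] = 1.9322.
Step 4: Continuity-corrected z = (R + 0.5 - E[R]) / SD[R] = (6 + 0.5 - 9.0000) / 1.9322 = -1.2939.
Step 5: Two-sided p-value via normal approximation = 2*(1 - Phi(|z|)) = 0.195709.
Step 6: alpha = 0.05. fail to reject H0.

R = 6, z = -1.2939, p = 0.195709, fail to reject H0.


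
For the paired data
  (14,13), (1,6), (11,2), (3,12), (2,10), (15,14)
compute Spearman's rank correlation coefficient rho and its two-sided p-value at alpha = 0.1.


Step 1: Rank x and y separately (midranks; no ties here).
rank(x): 14->5, 1->1, 11->4, 3->3, 2->2, 15->6
rank(y): 13->5, 6->2, 2->1, 12->4, 10->3, 14->6
Step 2: d_i = R_x(i) - R_y(i); compute d_i^2.
  (5-5)^2=0, (1-2)^2=1, (4-1)^2=9, (3-4)^2=1, (2-3)^2=1, (6-6)^2=0
sum(d^2) = 12.
Step 3: rho = 1 - 6*12 / (6*(6^2 - 1)) = 1 - 72/210 = 0.657143.
Step 4: Under H0, t = rho * sqrt((n-2)/(1-rho^2)) = 1.7436 ~ t(4).
Step 5: Two-sided p-value from the t-distribution with 4 df = 0.156175.
Step 6: alpha = 0.1. fail to reject H0.

rho = 0.6571, p = 0.156175, fail to reject H0 at alpha = 0.1.


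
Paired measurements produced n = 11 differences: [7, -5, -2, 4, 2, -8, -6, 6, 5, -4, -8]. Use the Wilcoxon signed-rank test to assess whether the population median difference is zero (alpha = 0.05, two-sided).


Step 1: Drop any zero differences (none here) and take |d_i|.
|d| = [7, 5, 2, 4, 2, 8, 6, 6, 5, 4, 8]
Step 2: Midrank |d_i| (ties get averaged ranks).
ranks: |7|->9, |5|->5.5, |2|->1.5, |4|->3.5, |2|->1.5, |8|->10.5, |6|->7.5, |6|->7.5, |5|->5.5, |4|->3.5, |8|->10.5
Step 3: Attach original signs; sum ranks with positive sign and with negative sign.
W+ = 9 + 3.5 + 1.5 + 7.5 + 5.5 = 27
W- = 5.5 + 1.5 + 10.5 + 7.5 + 3.5 + 10.5 = 39
(Check: W+ + W- = 66 should equal n(n+1)/2 = 66.)
Step 4: Test statistic W = min(W+, W-) = 27.
Step 5: Ties in |d|, so use the tie-corrected normal approximation.
        E[W] = n(n+1)/4 = 11*12/4 = 33.
        Tie groups: |d|=2 (t=2), |d|=4 (t=2), |d|=5 (t=2), |d|=6 (t=2), |d|=8 (t=2); sum(t^3 - t) = 30.
        Var[W] = n(n+1)(2n+1)/24 - sum(t^3-t)/48 = 3036/24 - 30/48 = 125.875.
        z = (W - E[W]) / sqrt(Var[W]) = (27 - 33) / 11.2194 = -0.5348.
        Two-sided p = 2*Phi(z) = 0.592797.
Step 6: alpha = 0.05. fail to reject H0.

W+ = 27, W- = 39, W = min = 27, p = 0.592797, fail to reject H0.


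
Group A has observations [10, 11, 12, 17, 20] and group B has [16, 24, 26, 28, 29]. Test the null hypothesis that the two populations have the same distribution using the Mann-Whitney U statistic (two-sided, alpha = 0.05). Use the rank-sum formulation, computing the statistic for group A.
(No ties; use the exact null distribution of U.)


Step 1: Combine and sort all 10 observations; assign midranks.
sorted (value, group): (10,X), (11,X), (12,X), (16,Y), (17,X), (20,X), (24,Y), (26,Y), (28,Y), (29,Y)
ranks: 10->1, 11->2, 12->3, 16->4, 17->5, 20->6, 24->7, 26->8, 28->9, 29->10
Step 2: Rank sum for X: R1 = 1 + 2 + 3 + 5 + 6 = 17.
Step 3: U_X = R1 - n1(n1+1)/2 = 17 - 5*6/2 = 17 - 15 = 2.
       U_Y = n1*n2 - U_X = 25 - 2 = 23.
Step 4: No ties, so the exact null distribution of U (based on enumerating the C(10,5) = 252 equally likely rank assignments) gives the two-sided p-value.
Step 5: p-value = 0.031746; compare to alpha = 0.05. reject H0.

U_X = 2, p = 0.031746, reject H0 at alpha = 0.05.


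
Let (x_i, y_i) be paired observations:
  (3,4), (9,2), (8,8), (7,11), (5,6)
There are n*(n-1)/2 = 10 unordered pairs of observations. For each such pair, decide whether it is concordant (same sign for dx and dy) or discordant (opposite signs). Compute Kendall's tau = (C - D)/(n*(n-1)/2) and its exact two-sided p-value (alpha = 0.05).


Step 1: Enumerate the 10 unordered pairs (i,j) with i<j and classify each by sign(x_j-x_i) * sign(y_j-y_i).
  (1,2):dx=+6,dy=-2->D; (1,3):dx=+5,dy=+4->C; (1,4):dx=+4,dy=+7->C; (1,5):dx=+2,dy=+2->C
  (2,3):dx=-1,dy=+6->D; (2,4):dx=-2,dy=+9->D; (2,5):dx=-4,dy=+4->D; (3,4):dx=-1,dy=+3->D
  (3,5):dx=-3,dy=-2->C; (4,5):dx=-2,dy=-5->C
Step 2: C = 5, D = 5, total pairs = 10.
Step 3: tau = (C - D)/(n(n-1)/2) = (5 - 5)/10 = 0.000000.
Step 4: Exact two-sided p-value (enumerate n! = 120 permutations of y under H0): p = 1.000000.
Step 5: alpha = 0.05. fail to reject H0.

tau_b = 0.0000 (C=5, D=5), p = 1.000000, fail to reject H0.


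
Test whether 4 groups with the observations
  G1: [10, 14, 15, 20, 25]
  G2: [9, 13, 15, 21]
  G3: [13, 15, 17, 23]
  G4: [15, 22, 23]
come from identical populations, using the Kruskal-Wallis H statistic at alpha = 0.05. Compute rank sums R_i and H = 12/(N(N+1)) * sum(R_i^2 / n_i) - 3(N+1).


Step 1: Combine all N = 16 observations and assign midranks.
sorted (value, group, rank): (9,G2,1), (10,G1,2), (13,G2,3.5), (13,G3,3.5), (14,G1,5), (15,G1,7.5), (15,G2,7.5), (15,G3,7.5), (15,G4,7.5), (17,G3,10), (20,G1,11), (21,G2,12), (22,G4,13), (23,G3,14.5), (23,G4,14.5), (25,G1,16)
Step 2: Sum ranks within each group.
R_1 = 41.5 (n_1 = 5)
R_2 = 24 (n_2 = 4)
R_3 = 35.5 (n_3 = 4)
R_4 = 35 (n_4 = 3)
Step 3: H = 12/(N(N+1)) * sum(R_i^2/n_i) - 3(N+1)
     = 12/(16*17) * (41.5^2/5 + 24^2/4 + 35.5^2/4 + 35^2/3) - 3*17
     = 0.044118 * 1211.85 - 51
     = 2.463787.
Step 4: Ties present; correction factor C = 1 - 72/(16^3 - 16) = 0.982353. Corrected H = 2.463787 / 0.982353 = 2.508046.
Step 5: Under H0, H ~ chi^2(3); p-value = 0.473839.
Step 6: alpha = 0.05. fail to reject H0.

H = 2.5080, df = 3, p = 0.473839, fail to reject H0.


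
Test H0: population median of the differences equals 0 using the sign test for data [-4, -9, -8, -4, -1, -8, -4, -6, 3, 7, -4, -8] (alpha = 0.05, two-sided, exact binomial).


Step 1: Discard zero differences. Original n = 12; n_eff = number of nonzero differences = 12.
Nonzero differences (with sign): -4, -9, -8, -4, -1, -8, -4, -6, +3, +7, -4, -8
Step 2: Count signs: positive = 2, negative = 10.
Step 3: Under H0: P(positive) = 0.5, so the number of positives S ~ Bin(12, 0.5).
Step 4: Two-sided exact p-value = sum of Bin(12,0.5) probabilities at or below the observed probability = 0.038574.
Step 5: alpha = 0.05. reject H0.

n_eff = 12, pos = 2, neg = 10, p = 0.038574, reject H0.


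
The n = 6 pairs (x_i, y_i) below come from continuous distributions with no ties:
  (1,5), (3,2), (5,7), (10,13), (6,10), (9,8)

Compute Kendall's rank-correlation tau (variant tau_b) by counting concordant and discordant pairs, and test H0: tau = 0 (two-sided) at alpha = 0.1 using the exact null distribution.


Step 1: Enumerate the 15 unordered pairs (i,j) with i<j and classify each by sign(x_j-x_i) * sign(y_j-y_i).
  (1,2):dx=+2,dy=-3->D; (1,3):dx=+4,dy=+2->C; (1,4):dx=+9,dy=+8->C; (1,5):dx=+5,dy=+5->C
  (1,6):dx=+8,dy=+3->C; (2,3):dx=+2,dy=+5->C; (2,4):dx=+7,dy=+11->C; (2,5):dx=+3,dy=+8->C
  (2,6):dx=+6,dy=+6->C; (3,4):dx=+5,dy=+6->C; (3,5):dx=+1,dy=+3->C; (3,6):dx=+4,dy=+1->C
  (4,5):dx=-4,dy=-3->C; (4,6):dx=-1,dy=-5->C; (5,6):dx=+3,dy=-2->D
Step 2: C = 13, D = 2, total pairs = 15.
Step 3: tau = (C - D)/(n(n-1)/2) = (13 - 2)/15 = 0.733333.
Step 4: Exact two-sided p-value (enumerate n! = 720 permutations of y under H0): p = 0.055556.
Step 5: alpha = 0.1. reject H0.

tau_b = 0.7333 (C=13, D=2), p = 0.055556, reject H0.


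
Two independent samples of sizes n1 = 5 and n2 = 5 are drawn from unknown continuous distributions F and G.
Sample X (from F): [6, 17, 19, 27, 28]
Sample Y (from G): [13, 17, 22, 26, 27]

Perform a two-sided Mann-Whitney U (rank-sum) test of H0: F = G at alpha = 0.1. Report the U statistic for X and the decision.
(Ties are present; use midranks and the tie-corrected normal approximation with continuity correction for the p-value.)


Step 1: Combine and sort all 10 observations; assign midranks.
sorted (value, group): (6,X), (13,Y), (17,X), (17,Y), (19,X), (22,Y), (26,Y), (27,X), (27,Y), (28,X)
ranks: 6->1, 13->2, 17->3.5, 17->3.5, 19->5, 22->6, 26->7, 27->8.5, 27->8.5, 28->10
Step 2: Rank sum for X: R1 = 1 + 3.5 + 5 + 8.5 + 10 = 28.
Step 3: U_X = R1 - n1(n1+1)/2 = 28 - 5*6/2 = 28 - 15 = 13.
       U_Y = n1*n2 - U_X = 25 - 13 = 12.
Step 4: Ties are present, so use the tie-corrected normal approximation (with continuity correction) for the p-value.
Step 5: p-value = 1.000000; compare to alpha = 0.1. fail to reject H0.

U_X = 13, p = 1.000000, fail to reject H0 at alpha = 0.1.


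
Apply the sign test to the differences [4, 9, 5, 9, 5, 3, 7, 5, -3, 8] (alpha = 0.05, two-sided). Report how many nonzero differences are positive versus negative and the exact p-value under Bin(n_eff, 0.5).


Step 1: Discard zero differences. Original n = 10; n_eff = number of nonzero differences = 10.
Nonzero differences (with sign): +4, +9, +5, +9, +5, +3, +7, +5, -3, +8
Step 2: Count signs: positive = 9, negative = 1.
Step 3: Under H0: P(positive) = 0.5, so the number of positives S ~ Bin(10, 0.5).
Step 4: Two-sided exact p-value = sum of Bin(10,0.5) probabilities at or below the observed probability = 0.021484.
Step 5: alpha = 0.05. reject H0.

n_eff = 10, pos = 9, neg = 1, p = 0.021484, reject H0.


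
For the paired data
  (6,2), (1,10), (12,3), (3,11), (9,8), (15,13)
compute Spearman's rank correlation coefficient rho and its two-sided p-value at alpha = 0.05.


Step 1: Rank x and y separately (midranks; no ties here).
rank(x): 6->3, 1->1, 12->5, 3->2, 9->4, 15->6
rank(y): 2->1, 10->4, 3->2, 11->5, 8->3, 13->6
Step 2: d_i = R_x(i) - R_y(i); compute d_i^2.
  (3-1)^2=4, (1-4)^2=9, (5-2)^2=9, (2-5)^2=9, (4-3)^2=1, (6-6)^2=0
sum(d^2) = 32.
Step 3: rho = 1 - 6*32 / (6*(6^2 - 1)) = 1 - 192/210 = 0.085714.
Step 4: Under H0, t = rho * sqrt((n-2)/(1-rho^2)) = 0.1721 ~ t(4).
Step 5: Two-sided p-value from the t-distribution with 4 df = 0.871743.
Step 6: alpha = 0.05. fail to reject H0.

rho = 0.0857, p = 0.871743, fail to reject H0 at alpha = 0.05.


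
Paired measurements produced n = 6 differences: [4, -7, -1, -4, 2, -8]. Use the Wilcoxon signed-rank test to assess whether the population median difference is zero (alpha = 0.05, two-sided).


Step 1: Drop any zero differences (none here) and take |d_i|.
|d| = [4, 7, 1, 4, 2, 8]
Step 2: Midrank |d_i| (ties get averaged ranks).
ranks: |4|->3.5, |7|->5, |1|->1, |4|->3.5, |2|->2, |8|->6
Step 3: Attach original signs; sum ranks with positive sign and with negative sign.
W+ = 3.5 + 2 = 5.5
W- = 5 + 1 + 3.5 + 6 = 15.5
(Check: W+ + W- = 21 should equal n(n+1)/2 = 21.)
Step 4: Test statistic W = min(W+, W-) = 5.5.
Step 5: Ties in |d|, so use the tie-corrected normal approximation.
        E[W] = n(n+1)/4 = 6*7/4 = 10.5.
        Tie groups: |d|=4 (t=2); sum(t^3 - t) = 6.
        Var[W] = n(n+1)(2n+1)/24 - sum(t^3-t)/48 = 546/24 - 6/48 = 22.625.
        z = (W - E[W]) / sqrt(Var[W]) = (5.5 - 10.5) / 4.7566 = -1.0512.
        Two-sided p = 2*Phi(z) = 0.293177.
Step 6: alpha = 0.05. fail to reject H0.

W+ = 5.5, W- = 15.5, W = min = 5.5, p = 0.293177, fail to reject H0.


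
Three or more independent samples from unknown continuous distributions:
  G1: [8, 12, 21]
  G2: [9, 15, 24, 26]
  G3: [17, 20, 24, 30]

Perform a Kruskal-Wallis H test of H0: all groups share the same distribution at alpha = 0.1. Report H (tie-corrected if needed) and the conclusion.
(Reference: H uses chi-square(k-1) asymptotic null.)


Step 1: Combine all N = 11 observations and assign midranks.
sorted (value, group, rank): (8,G1,1), (9,G2,2), (12,G1,3), (15,G2,4), (17,G3,5), (20,G3,6), (21,G1,7), (24,G2,8.5), (24,G3,8.5), (26,G2,10), (30,G3,11)
Step 2: Sum ranks within each group.
R_1 = 11 (n_1 = 3)
R_2 = 24.5 (n_2 = 4)
R_3 = 30.5 (n_3 = 4)
Step 3: H = 12/(N(N+1)) * sum(R_i^2/n_i) - 3(N+1)
     = 12/(11*12) * (11^2/3 + 24.5^2/4 + 30.5^2/4) - 3*12
     = 0.090909 * 422.958 - 36
     = 2.450758.
Step 4: Ties present; correction factor C = 1 - 6/(11^3 - 11) = 0.995455. Corrected H = 2.450758 / 0.995455 = 2.461948.
Step 5: Under H0, H ~ chi^2(2); p-value = 0.292008.
Step 6: alpha = 0.1. fail to reject H0.

H = 2.4619, df = 2, p = 0.292008, fail to reject H0.


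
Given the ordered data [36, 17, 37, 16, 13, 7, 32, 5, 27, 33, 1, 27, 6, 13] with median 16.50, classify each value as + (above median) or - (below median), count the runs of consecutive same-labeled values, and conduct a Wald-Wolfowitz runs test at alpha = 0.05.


Step 1: Compute median = 16.50; label A = above, B = below.
Labels in order: AAABBBABAABABB  (n_A = 7, n_B = 7)
Step 2: Count runs R = 8.
Step 3: Under H0 (random ordering), E[R] = 2*n_A*n_B/(n_A+n_B) + 1 = 2*7*7/14 + 1 = 8.0000.
        Var[R] = 2*n_A*n_B*(2*n_A*n_B - n_A - n_B) / ((n_A+n_B)^2 * (n_A+n_B-1)) = 8232/2548 = 3.2308.
        SD[R] = 1.7974.
Step 4: R = E[R], so z = 0 with no continuity correction.
Step 5: Two-sided p-value via normal approximation = 2*(1 - Phi(|z|)) = 1.000000.
Step 6: alpha = 0.05. fail to reject H0.

R = 8, z = 0.0000, p = 1.000000, fail to reject H0.


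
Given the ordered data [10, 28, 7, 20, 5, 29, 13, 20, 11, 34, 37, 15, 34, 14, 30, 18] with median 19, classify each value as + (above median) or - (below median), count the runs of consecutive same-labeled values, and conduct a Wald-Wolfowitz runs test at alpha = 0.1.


Step 1: Compute median = 19; label A = above, B = below.
Labels in order: BABABABABAABABAB  (n_A = 8, n_B = 8)
Step 2: Count runs R = 15.
Step 3: Under H0 (random ordering), E[R] = 2*n_A*n_B/(n_A+n_B) + 1 = 2*8*8/16 + 1 = 9.0000.
        Var[R] = 2*n_A*n_B*(2*n_A*n_B - n_A - n_B) / ((n_A+n_B)^2 * (n_A+n_B-1)) = 14336/3840 = 3.7333.
        SD[R] = 1.9322.
Step 4: Continuity-corrected z = (R - 0.5 - E[R]) / SD[R] = (15 - 0.5 - 9.0000) / 1.9322 = 2.8465.
Step 5: Two-sided p-value via normal approximation = 2*(1 - Phi(|z|)) = 0.004420.
Step 6: alpha = 0.1. reject H0.

R = 15, z = 2.8465, p = 0.004420, reject H0.


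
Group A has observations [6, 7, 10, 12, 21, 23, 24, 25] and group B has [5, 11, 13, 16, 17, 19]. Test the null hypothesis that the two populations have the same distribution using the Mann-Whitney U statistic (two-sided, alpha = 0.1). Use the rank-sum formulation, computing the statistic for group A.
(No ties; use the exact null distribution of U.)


Step 1: Combine and sort all 14 observations; assign midranks.
sorted (value, group): (5,Y), (6,X), (7,X), (10,X), (11,Y), (12,X), (13,Y), (16,Y), (17,Y), (19,Y), (21,X), (23,X), (24,X), (25,X)
ranks: 5->1, 6->2, 7->3, 10->4, 11->5, 12->6, 13->7, 16->8, 17->9, 19->10, 21->11, 23->12, 24->13, 25->14
Step 2: Rank sum for X: R1 = 2 + 3 + 4 + 6 + 11 + 12 + 13 + 14 = 65.
Step 3: U_X = R1 - n1(n1+1)/2 = 65 - 8*9/2 = 65 - 36 = 29.
       U_Y = n1*n2 - U_X = 48 - 29 = 19.
Step 4: No ties, so the exact null distribution of U (based on enumerating the C(14,8) = 3003 equally likely rank assignments) gives the two-sided p-value.
Step 5: p-value = 0.572761; compare to alpha = 0.1. fail to reject H0.

U_X = 29, p = 0.572761, fail to reject H0 at alpha = 0.1.


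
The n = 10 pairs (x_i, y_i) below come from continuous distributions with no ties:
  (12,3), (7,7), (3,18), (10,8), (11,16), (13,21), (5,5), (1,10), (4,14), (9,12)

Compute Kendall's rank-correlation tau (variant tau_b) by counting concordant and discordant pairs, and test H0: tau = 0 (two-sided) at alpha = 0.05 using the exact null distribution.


Step 1: Enumerate the 45 unordered pairs (i,j) with i<j and classify each by sign(x_j-x_i) * sign(y_j-y_i).
  (1,2):dx=-5,dy=+4->D; (1,3):dx=-9,dy=+15->D; (1,4):dx=-2,dy=+5->D; (1,5):dx=-1,dy=+13->D
  (1,6):dx=+1,dy=+18->C; (1,7):dx=-7,dy=+2->D; (1,8):dx=-11,dy=+7->D; (1,9):dx=-8,dy=+11->D
  (1,10):dx=-3,dy=+9->D; (2,3):dx=-4,dy=+11->D; (2,4):dx=+3,dy=+1->C; (2,5):dx=+4,dy=+9->C
  (2,6):dx=+6,dy=+14->C; (2,7):dx=-2,dy=-2->C; (2,8):dx=-6,dy=+3->D; (2,9):dx=-3,dy=+7->D
  (2,10):dx=+2,dy=+5->C; (3,4):dx=+7,dy=-10->D; (3,5):dx=+8,dy=-2->D; (3,6):dx=+10,dy=+3->C
  (3,7):dx=+2,dy=-13->D; (3,8):dx=-2,dy=-8->C; (3,9):dx=+1,dy=-4->D; (3,10):dx=+6,dy=-6->D
  (4,5):dx=+1,dy=+8->C; (4,6):dx=+3,dy=+13->C; (4,7):dx=-5,dy=-3->C; (4,8):dx=-9,dy=+2->D
  (4,9):dx=-6,dy=+6->D; (4,10):dx=-1,dy=+4->D; (5,6):dx=+2,dy=+5->C; (5,7):dx=-6,dy=-11->C
  (5,8):dx=-10,dy=-6->C; (5,9):dx=-7,dy=-2->C; (5,10):dx=-2,dy=-4->C; (6,7):dx=-8,dy=-16->C
  (6,8):dx=-12,dy=-11->C; (6,9):dx=-9,dy=-7->C; (6,10):dx=-4,dy=-9->C; (7,8):dx=-4,dy=+5->D
  (7,9):dx=-1,dy=+9->D; (7,10):dx=+4,dy=+7->C; (8,9):dx=+3,dy=+4->C; (8,10):dx=+8,dy=+2->C
  (9,10):dx=+5,dy=-2->D
Step 2: C = 23, D = 22, total pairs = 45.
Step 3: tau = (C - D)/(n(n-1)/2) = (23 - 22)/45 = 0.022222.
Step 4: Exact two-sided p-value (enumerate n! = 3628800 permutations of y under H0): p = 1.000000.
Step 5: alpha = 0.05. fail to reject H0.

tau_b = 0.0222 (C=23, D=22), p = 1.000000, fail to reject H0.


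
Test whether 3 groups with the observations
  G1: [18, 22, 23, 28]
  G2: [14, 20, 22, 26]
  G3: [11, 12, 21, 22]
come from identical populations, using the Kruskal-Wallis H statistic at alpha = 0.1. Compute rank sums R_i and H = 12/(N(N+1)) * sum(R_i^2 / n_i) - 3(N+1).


Step 1: Combine all N = 12 observations and assign midranks.
sorted (value, group, rank): (11,G3,1), (12,G3,2), (14,G2,3), (18,G1,4), (20,G2,5), (21,G3,6), (22,G1,8), (22,G2,8), (22,G3,8), (23,G1,10), (26,G2,11), (28,G1,12)
Step 2: Sum ranks within each group.
R_1 = 34 (n_1 = 4)
R_2 = 27 (n_2 = 4)
R_3 = 17 (n_3 = 4)
Step 3: H = 12/(N(N+1)) * sum(R_i^2/n_i) - 3(N+1)
     = 12/(12*13) * (34^2/4 + 27^2/4 + 17^2/4) - 3*13
     = 0.076923 * 543.5 - 39
     = 2.807692.
Step 4: Ties present; correction factor C = 1 - 24/(12^3 - 12) = 0.986014. Corrected H = 2.807692 / 0.986014 = 2.847518.
Step 5: Under H0, H ~ chi^2(2); p-value = 0.240807.
Step 6: alpha = 0.1. fail to reject H0.

H = 2.8475, df = 2, p = 0.240807, fail to reject H0.


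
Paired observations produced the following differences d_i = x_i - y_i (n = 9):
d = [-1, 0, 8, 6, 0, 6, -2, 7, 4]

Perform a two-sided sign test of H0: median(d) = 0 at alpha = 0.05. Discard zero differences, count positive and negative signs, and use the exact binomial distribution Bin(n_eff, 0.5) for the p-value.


Step 1: Discard zero differences. Original n = 9; n_eff = number of nonzero differences = 7.
Nonzero differences (with sign): -1, +8, +6, +6, -2, +7, +4
Step 2: Count signs: positive = 5, negative = 2.
Step 3: Under H0: P(positive) = 0.5, so the number of positives S ~ Bin(7, 0.5).
Step 4: Two-sided exact p-value = sum of Bin(7,0.5) probabilities at or below the observed probability = 0.453125.
Step 5: alpha = 0.05. fail to reject H0.

n_eff = 7, pos = 5, neg = 2, p = 0.453125, fail to reject H0.


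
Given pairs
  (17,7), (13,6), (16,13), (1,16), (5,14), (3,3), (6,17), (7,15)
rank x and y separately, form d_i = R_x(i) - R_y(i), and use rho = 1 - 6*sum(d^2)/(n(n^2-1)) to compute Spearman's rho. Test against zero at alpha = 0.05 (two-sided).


Step 1: Rank x and y separately (midranks; no ties here).
rank(x): 17->8, 13->6, 16->7, 1->1, 5->3, 3->2, 6->4, 7->5
rank(y): 7->3, 6->2, 13->4, 16->7, 14->5, 3->1, 17->8, 15->6
Step 2: d_i = R_x(i) - R_y(i); compute d_i^2.
  (8-3)^2=25, (6-2)^2=16, (7-4)^2=9, (1-7)^2=36, (3-5)^2=4, (2-1)^2=1, (4-8)^2=16, (5-6)^2=1
sum(d^2) = 108.
Step 3: rho = 1 - 6*108 / (8*(8^2 - 1)) = 1 - 648/504 = -0.285714.
Step 4: Under H0, t = rho * sqrt((n-2)/(1-rho^2)) = -0.7303 ~ t(6).
Step 5: Two-sided p-value from the t-distribution with 6 df = 0.492726.
Step 6: alpha = 0.05. fail to reject H0.

rho = -0.2857, p = 0.492726, fail to reject H0 at alpha = 0.05.


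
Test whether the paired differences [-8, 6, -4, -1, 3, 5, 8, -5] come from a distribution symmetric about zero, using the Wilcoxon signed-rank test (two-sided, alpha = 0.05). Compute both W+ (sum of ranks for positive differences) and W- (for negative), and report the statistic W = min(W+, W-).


Step 1: Drop any zero differences (none here) and take |d_i|.
|d| = [8, 6, 4, 1, 3, 5, 8, 5]
Step 2: Midrank |d_i| (ties get averaged ranks).
ranks: |8|->7.5, |6|->6, |4|->3, |1|->1, |3|->2, |5|->4.5, |8|->7.5, |5|->4.5
Step 3: Attach original signs; sum ranks with positive sign and with negative sign.
W+ = 6 + 2 + 4.5 + 7.5 = 20
W- = 7.5 + 3 + 1 + 4.5 = 16
(Check: W+ + W- = 36 should equal n(n+1)/2 = 36.)
Step 4: Test statistic W = min(W+, W-) = 16.
Step 5: Ties in |d|, so use the tie-corrected normal approximation.
        E[W] = n(n+1)/4 = 8*9/4 = 18.
        Tie groups: |d|=5 (t=2), |d|=8 (t=2); sum(t^3 - t) = 12.
        Var[W] = n(n+1)(2n+1)/24 - sum(t^3-t)/48 = 1224/24 - 12/48 = 50.75.
        z = (W - E[W]) / sqrt(Var[W]) = (16 - 18) / 7.1239 = -0.2807.
        Two-sided p = 2*Phi(z) = 0.778906.
Step 6: alpha = 0.05. fail to reject H0.

W+ = 20, W- = 16, W = min = 16, p = 0.778906, fail to reject H0.


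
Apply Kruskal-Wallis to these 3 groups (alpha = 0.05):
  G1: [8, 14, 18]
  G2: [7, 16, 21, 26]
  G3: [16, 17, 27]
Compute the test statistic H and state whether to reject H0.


Step 1: Combine all N = 10 observations and assign midranks.
sorted (value, group, rank): (7,G2,1), (8,G1,2), (14,G1,3), (16,G2,4.5), (16,G3,4.5), (17,G3,6), (18,G1,7), (21,G2,8), (26,G2,9), (27,G3,10)
Step 2: Sum ranks within each group.
R_1 = 12 (n_1 = 3)
R_2 = 22.5 (n_2 = 4)
R_3 = 20.5 (n_3 = 3)
Step 3: H = 12/(N(N+1)) * sum(R_i^2/n_i) - 3(N+1)
     = 12/(10*11) * (12^2/3 + 22.5^2/4 + 20.5^2/3) - 3*11
     = 0.109091 * 314.646 - 33
     = 1.325000.
Step 4: Ties present; correction factor C = 1 - 6/(10^3 - 10) = 0.993939. Corrected H = 1.325000 / 0.993939 = 1.333079.
Step 5: Under H0, H ~ chi^2(2); p-value = 0.513482.
Step 6: alpha = 0.05. fail to reject H0.

H = 1.3331, df = 2, p = 0.513482, fail to reject H0.


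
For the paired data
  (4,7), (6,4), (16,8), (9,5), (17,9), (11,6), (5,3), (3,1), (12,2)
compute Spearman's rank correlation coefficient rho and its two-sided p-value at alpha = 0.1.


Step 1: Rank x and y separately (midranks; no ties here).
rank(x): 4->2, 6->4, 16->8, 9->5, 17->9, 11->6, 5->3, 3->1, 12->7
rank(y): 7->7, 4->4, 8->8, 5->5, 9->9, 6->6, 3->3, 1->1, 2->2
Step 2: d_i = R_x(i) - R_y(i); compute d_i^2.
  (2-7)^2=25, (4-4)^2=0, (8-8)^2=0, (5-5)^2=0, (9-9)^2=0, (6-6)^2=0, (3-3)^2=0, (1-1)^2=0, (7-2)^2=25
sum(d^2) = 50.
Step 3: rho = 1 - 6*50 / (9*(9^2 - 1)) = 1 - 300/720 = 0.583333.
Step 4: Under H0, t = rho * sqrt((n-2)/(1-rho^2)) = 1.9001 ~ t(7).
Step 5: Two-sided p-value from the t-distribution with 7 df = 0.099186.
Step 6: alpha = 0.1. reject H0.

rho = 0.5833, p = 0.099186, reject H0 at alpha = 0.1.


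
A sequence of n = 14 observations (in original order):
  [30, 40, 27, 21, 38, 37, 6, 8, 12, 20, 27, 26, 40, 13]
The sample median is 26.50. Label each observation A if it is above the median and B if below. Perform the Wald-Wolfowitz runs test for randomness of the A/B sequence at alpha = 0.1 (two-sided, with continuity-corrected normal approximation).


Step 1: Compute median = 26.50; label A = above, B = below.
Labels in order: AAABAABBBBABAB  (n_A = 7, n_B = 7)
Step 2: Count runs R = 8.
Step 3: Under H0 (random ordering), E[R] = 2*n_A*n_B/(n_A+n_B) + 1 = 2*7*7/14 + 1 = 8.0000.
        Var[R] = 2*n_A*n_B*(2*n_A*n_B - n_A - n_B) / ((n_A+n_B)^2 * (n_A+n_B-1)) = 8232/2548 = 3.2308.
        SD[R] = 1.7974.
Step 4: R = E[R], so z = 0 with no continuity correction.
Step 5: Two-sided p-value via normal approximation = 2*(1 - Phi(|z|)) = 1.000000.
Step 6: alpha = 0.1. fail to reject H0.

R = 8, z = 0.0000, p = 1.000000, fail to reject H0.


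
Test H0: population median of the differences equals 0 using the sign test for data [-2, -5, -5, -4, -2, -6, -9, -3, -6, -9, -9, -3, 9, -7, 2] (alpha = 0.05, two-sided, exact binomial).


Step 1: Discard zero differences. Original n = 15; n_eff = number of nonzero differences = 15.
Nonzero differences (with sign): -2, -5, -5, -4, -2, -6, -9, -3, -6, -9, -9, -3, +9, -7, +2
Step 2: Count signs: positive = 2, negative = 13.
Step 3: Under H0: P(positive) = 0.5, so the number of positives S ~ Bin(15, 0.5).
Step 4: Two-sided exact p-value = sum of Bin(15,0.5) probabilities at or below the observed probability = 0.007385.
Step 5: alpha = 0.05. reject H0.

n_eff = 15, pos = 2, neg = 13, p = 0.007385, reject H0.


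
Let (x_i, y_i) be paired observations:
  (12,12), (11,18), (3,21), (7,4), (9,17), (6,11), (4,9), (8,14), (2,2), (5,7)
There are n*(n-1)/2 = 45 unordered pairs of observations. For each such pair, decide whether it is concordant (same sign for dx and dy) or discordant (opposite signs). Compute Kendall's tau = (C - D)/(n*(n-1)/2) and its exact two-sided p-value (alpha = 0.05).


Step 1: Enumerate the 45 unordered pairs (i,j) with i<j and classify each by sign(x_j-x_i) * sign(y_j-y_i).
  (1,2):dx=-1,dy=+6->D; (1,3):dx=-9,dy=+9->D; (1,4):dx=-5,dy=-8->C; (1,5):dx=-3,dy=+5->D
  (1,6):dx=-6,dy=-1->C; (1,7):dx=-8,dy=-3->C; (1,8):dx=-4,dy=+2->D; (1,9):dx=-10,dy=-10->C
  (1,10):dx=-7,dy=-5->C; (2,3):dx=-8,dy=+3->D; (2,4):dx=-4,dy=-14->C; (2,5):dx=-2,dy=-1->C
  (2,6):dx=-5,dy=-7->C; (2,7):dx=-7,dy=-9->C; (2,8):dx=-3,dy=-4->C; (2,9):dx=-9,dy=-16->C
  (2,10):dx=-6,dy=-11->C; (3,4):dx=+4,dy=-17->D; (3,5):dx=+6,dy=-4->D; (3,6):dx=+3,dy=-10->D
  (3,7):dx=+1,dy=-12->D; (3,8):dx=+5,dy=-7->D; (3,9):dx=-1,dy=-19->C; (3,10):dx=+2,dy=-14->D
  (4,5):dx=+2,dy=+13->C; (4,6):dx=-1,dy=+7->D; (4,7):dx=-3,dy=+5->D; (4,8):dx=+1,dy=+10->C
  (4,9):dx=-5,dy=-2->C; (4,10):dx=-2,dy=+3->D; (5,6):dx=-3,dy=-6->C; (5,7):dx=-5,dy=-8->C
  (5,8):dx=-1,dy=-3->C; (5,9):dx=-7,dy=-15->C; (5,10):dx=-4,dy=-10->C; (6,7):dx=-2,dy=-2->C
  (6,8):dx=+2,dy=+3->C; (6,9):dx=-4,dy=-9->C; (6,10):dx=-1,dy=-4->C; (7,8):dx=+4,dy=+5->C
  (7,9):dx=-2,dy=-7->C; (7,10):dx=+1,dy=-2->D; (8,9):dx=-6,dy=-12->C; (8,10):dx=-3,dy=-7->C
  (9,10):dx=+3,dy=+5->C
Step 2: C = 30, D = 15, total pairs = 45.
Step 3: tau = (C - D)/(n(n-1)/2) = (30 - 15)/45 = 0.333333.
Step 4: Exact two-sided p-value (enumerate n! = 3628800 permutations of y under H0): p = 0.216373.
Step 5: alpha = 0.05. fail to reject H0.

tau_b = 0.3333 (C=30, D=15), p = 0.216373, fail to reject H0.
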